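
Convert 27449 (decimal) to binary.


Divide by 2 repeatedly:
27449 ÷ 2 = 13724 remainder 1
13724 ÷ 2 = 6862 remainder 0
6862 ÷ 2 = 3431 remainder 0
3431 ÷ 2 = 1715 remainder 1
1715 ÷ 2 = 857 remainder 1
857 ÷ 2 = 428 remainder 1
428 ÷ 2 = 214 remainder 0
214 ÷ 2 = 107 remainder 0
107 ÷ 2 = 53 remainder 1
53 ÷ 2 = 26 remainder 1
26 ÷ 2 = 13 remainder 0
13 ÷ 2 = 6 remainder 1
6 ÷ 2 = 3 remainder 0
3 ÷ 2 = 1 remainder 1
1 ÷ 2 = 0 remainder 1
Reading remainders bottom-up:
= 110101100111001


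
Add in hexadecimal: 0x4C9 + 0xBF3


Align and add column by column (LSB to MSB, each column mod 16 with carry):
  04C9
+ 0BF3
  ----
  col 0: 9(9) + 3(3) + 0 (carry in) = 12 → C(12), carry out 0
  col 1: C(12) + F(15) + 0 (carry in) = 27 → B(11), carry out 1
  col 2: 4(4) + B(11) + 1 (carry in) = 16 → 0(0), carry out 1
  col 3: 0(0) + 0(0) + 1 (carry in) = 1 → 1(1), carry out 0
Reading digits MSB→LSB: 10BC
Strip leading zeros: 10BC
= 0x10BC


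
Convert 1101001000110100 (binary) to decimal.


Positional values:
Bit 2: 1 × 2^2 = 4
Bit 4: 1 × 2^4 = 16
Bit 5: 1 × 2^5 = 32
Bit 9: 1 × 2^9 = 512
Bit 12: 1 × 2^12 = 4096
Bit 14: 1 × 2^14 = 16384
Bit 15: 1 × 2^15 = 32768
Sum = 4 + 16 + 32 + 512 + 4096 + 16384 + 32768
= 53812


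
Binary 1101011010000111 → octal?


Group into 3-bit groups: 001101011010000111
  001 = 1
  101 = 5
  011 = 3
  010 = 2
  000 = 0
  111 = 7
= 0o153207


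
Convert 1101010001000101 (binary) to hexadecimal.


Group into 4-bit nibbles: 1101010001000101
  1101 = D
  0100 = 4
  0100 = 4
  0101 = 5
= 0xD445


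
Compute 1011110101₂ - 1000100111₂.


Align and subtract column by column (LSB to MSB, borrowing when needed):
  1011110101
- 1000100111
  ----------
  col 0: (1 - 0 borrow-in) - 1 → 1 - 1 = 0, borrow out 0
  col 1: (0 - 0 borrow-in) - 1 → borrow from next column: (0+2) - 1 = 1, borrow out 1
  col 2: (1 - 1 borrow-in) - 1 → borrow from next column: (0+2) - 1 = 1, borrow out 1
  col 3: (0 - 1 borrow-in) - 0 → borrow from next column: (-1+2) - 0 = 1, borrow out 1
  col 4: (1 - 1 borrow-in) - 0 → 0 - 0 = 0, borrow out 0
  col 5: (1 - 0 borrow-in) - 1 → 1 - 1 = 0, borrow out 0
  col 6: (1 - 0 borrow-in) - 0 → 1 - 0 = 1, borrow out 0
  col 7: (1 - 0 borrow-in) - 0 → 1 - 0 = 1, borrow out 0
  col 8: (0 - 0 borrow-in) - 0 → 0 - 0 = 0, borrow out 0
  col 9: (1 - 0 borrow-in) - 1 → 1 - 1 = 0, borrow out 0
Reading bits MSB→LSB: 0011001110
Strip leading zeros: 11001110
= 11001110


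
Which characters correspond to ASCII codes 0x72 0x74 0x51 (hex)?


Codes (hex): 0x72 0x74 0x51
Per-code ASCII lookup:
  0x72 = 114  (range 97-122: lowercase, 114 - 97 = 17) → 'r'
  0x74 = 116  (range 97-122: lowercase, 116 - 97 = 19) → 't'
  0x51 = 81  (range 65-90: uppercase, 81 - 65 = 16) → 'Q'
= 'rtQ'


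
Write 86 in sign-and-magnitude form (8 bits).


Sign bit: 0 (positive)
Magnitude: 86 = 1010110
= 01010110


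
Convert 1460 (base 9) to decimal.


Positional values (base 9):
  0 × 9^0 = 0 × 1 = 0
  6 × 9^1 = 6 × 9 = 54
  4 × 9^2 = 4 × 81 = 324
  1 × 9^3 = 1 × 729 = 729
Sum = 0 + 54 + 324 + 729
= 1107


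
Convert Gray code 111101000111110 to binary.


Gray code: 111101000111110
MSB stays the same: 1
Each subsequent bit = prev_binary XOR current_gray:
  B[1] = 1 XOR 1 = 0
  B[2] = 0 XOR 1 = 1
  B[3] = 1 XOR 1 = 0
  B[4] = 0 XOR 0 = 0
  B[5] = 0 XOR 1 = 1
  B[6] = 1 XOR 0 = 1
  B[7] = 1 XOR 0 = 1
  B[8] = 1 XOR 0 = 1
  B[9] = 1 XOR 1 = 0
  B[10] = 0 XOR 1 = 1
  B[11] = 1 XOR 1 = 0
  B[12] = 0 XOR 1 = 1
  B[13] = 1 XOR 1 = 0
  B[14] = 0 XOR 0 = 0
= 101001111010100 (21460 decimal)


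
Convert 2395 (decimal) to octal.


Divide by 8 repeatedly:
2395 ÷ 8 = 299 remainder 3
299 ÷ 8 = 37 remainder 3
37 ÷ 8 = 4 remainder 5
4 ÷ 8 = 0 remainder 4
Reading remainders bottom-up:
= 0o4533


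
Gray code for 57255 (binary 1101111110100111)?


Binary: 1101111110100111
Gray code: G = B XOR (B >> 1)
B >> 1 = 0110111111010011
1101111110100111 XOR 0110111111010011:
  1 XOR 0 = 1
  1 XOR 1 = 0
  0 XOR 1 = 1
  1 XOR 0 = 1
  1 XOR 1 = 0
  1 XOR 1 = 0
  1 XOR 1 = 0
  1 XOR 1 = 0
  1 XOR 1 = 0
  0 XOR 1 = 1
  1 XOR 0 = 1
  0 XOR 1 = 1
  0 XOR 0 = 0
  1 XOR 0 = 1
  1 XOR 1 = 0
  1 XOR 1 = 0
= 1011000001110100


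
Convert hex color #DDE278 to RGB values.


Hex: #DDE278
R = DD₁₆ = 221
G = E2₁₆ = 226
B = 78₁₆ = 120
= RGB(221, 226, 120)


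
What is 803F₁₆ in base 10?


Positional values:
Position 0: F × 16^0 = 15 × 1 = 15
Position 1: 3 × 16^1 = 3 × 16 = 48
Position 2: 0 × 16^2 = 0 × 256 = 0
Position 3: 8 × 16^3 = 8 × 4096 = 32768
Sum = 15 + 48 + 0 + 32768
= 32831


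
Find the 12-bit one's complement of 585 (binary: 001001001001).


Original: 001001001001
Invert all bits:
  bit 0: 0 → 1
  bit 1: 0 → 1
  bit 2: 1 → 0
  bit 3: 0 → 1
  bit 4: 0 → 1
  bit 5: 1 → 0
  bit 6: 0 → 1
  bit 7: 0 → 1
  bit 8: 1 → 0
  bit 9: 0 → 1
  bit 10: 0 → 1
  bit 11: 1 → 0
= 110110110110


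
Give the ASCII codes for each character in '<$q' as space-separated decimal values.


String: '<$q'  (3 characters)
Per-character ASCII lookup:
  '<': special character: '<' = 60
  '$': special character: '$' = 36
  'q': lowercase starts at 97: 'q' = 97 + 16 = 113
= 60 36 113


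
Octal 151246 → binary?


Each octal digit → 3 binary bits:
  1 = 001
  5 = 101
  1 = 001
  2 = 010
  4 = 100
  6 = 110
Concatenate: 001 101 001 010 100 110
= 001101001010100110


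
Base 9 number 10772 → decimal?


Positional values (base 9):
  2 × 9^0 = 2 × 1 = 2
  7 × 9^1 = 7 × 9 = 63
  7 × 9^2 = 7 × 81 = 567
  0 × 9^3 = 0 × 729 = 0
  1 × 9^4 = 1 × 6561 = 6561
Sum = 2 + 63 + 567 + 0 + 6561
= 7193


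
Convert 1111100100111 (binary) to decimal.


Positional values:
Bit 0: 1 × 2^0 = 1
Bit 1: 1 × 2^1 = 2
Bit 2: 1 × 2^2 = 4
Bit 5: 1 × 2^5 = 32
Bit 8: 1 × 2^8 = 256
Bit 9: 1 × 2^9 = 512
Bit 10: 1 × 2^10 = 1024
Bit 11: 1 × 2^11 = 2048
Bit 12: 1 × 2^12 = 4096
Sum = 1 + 2 + 4 + 32 + 256 + 512 + 1024 + 2048 + 4096
= 7975


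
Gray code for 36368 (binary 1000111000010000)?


Binary: 1000111000010000
Gray code: G = B XOR (B >> 1)
B >> 1 = 0100011100001000
1000111000010000 XOR 0100011100001000:
  1 XOR 0 = 1
  0 XOR 1 = 1
  0 XOR 0 = 0
  0 XOR 0 = 0
  1 XOR 0 = 1
  1 XOR 1 = 0
  1 XOR 1 = 0
  0 XOR 1 = 1
  0 XOR 0 = 0
  0 XOR 0 = 0
  0 XOR 0 = 0
  1 XOR 0 = 1
  0 XOR 1 = 1
  0 XOR 0 = 0
  0 XOR 0 = 0
  0 XOR 0 = 0
= 1100100100011000


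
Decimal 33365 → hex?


Divide by 16 repeatedly:
33365 ÷ 16 = 2085 remainder 5 (5)
2085 ÷ 16 = 130 remainder 5 (5)
130 ÷ 16 = 8 remainder 2 (2)
8 ÷ 16 = 0 remainder 8 (8)
Reading remainders bottom-up:
= 0x8255


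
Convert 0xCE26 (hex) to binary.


Each hex digit → 4 binary bits:
  C = 1100
  E = 1110
  2 = 0010
  6 = 0110
Concatenate: 1100 1110 0010 0110
= 1100111000100110


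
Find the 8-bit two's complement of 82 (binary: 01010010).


Original: 01010010
Step 1 - Invert all bits: 10101101
Step 2 - Add 1: 10101101 + 1
= 10101110 (represents -82)


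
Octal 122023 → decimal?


Positional values:
Position 0: 3 × 8^0 = 3
Position 1: 2 × 8^1 = 16
Position 2: 0 × 8^2 = 0
Position 3: 2 × 8^3 = 1024
Position 4: 2 × 8^4 = 8192
Position 5: 1 × 8^5 = 32768
Sum = 3 + 16 + 0 + 1024 + 8192 + 32768
= 42003


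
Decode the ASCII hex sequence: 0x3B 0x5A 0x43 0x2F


Codes (hex): 0x3B 0x5A 0x43 0x2F
Per-code ASCII lookup:
  0x3B = 59  (special character) → ';'
  0x5A = 90  (range 65-90: uppercase, 90 - 65 = 25) → 'Z'
  0x43 = 67  (range 65-90: uppercase, 67 - 65 = 2) → 'C'
  0x2F = 47  (special character) → '/'
= ';ZC/'


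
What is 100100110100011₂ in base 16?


Group into 4-bit nibbles: 0100100110100011
  0100 = 4
  1001 = 9
  1010 = A
  0011 = 3
= 0x49A3


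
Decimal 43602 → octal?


Divide by 8 repeatedly:
43602 ÷ 8 = 5450 remainder 2
5450 ÷ 8 = 681 remainder 2
681 ÷ 8 = 85 remainder 1
85 ÷ 8 = 10 remainder 5
10 ÷ 8 = 1 remainder 2
1 ÷ 8 = 0 remainder 1
Reading remainders bottom-up:
= 0o125122


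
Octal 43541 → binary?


Each octal digit → 3 binary bits:
  4 = 100
  3 = 011
  5 = 101
  4 = 100
  1 = 001
Concatenate: 100 011 101 100 001
= 100011101100001


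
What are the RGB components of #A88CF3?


Hex: #A88CF3
R = A8₁₆ = 168
G = 8C₁₆ = 140
B = F3₁₆ = 243
= RGB(168, 140, 243)


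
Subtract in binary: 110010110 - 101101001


Align and subtract column by column (LSB to MSB, borrowing when needed):
  110010110
- 101101001
  ---------
  col 0: (0 - 0 borrow-in) - 1 → borrow from next column: (0+2) - 1 = 1, borrow out 1
  col 1: (1 - 1 borrow-in) - 0 → 0 - 0 = 0, borrow out 0
  col 2: (1 - 0 borrow-in) - 0 → 1 - 0 = 1, borrow out 0
  col 3: (0 - 0 borrow-in) - 1 → borrow from next column: (0+2) - 1 = 1, borrow out 1
  col 4: (1 - 1 borrow-in) - 0 → 0 - 0 = 0, borrow out 0
  col 5: (0 - 0 borrow-in) - 1 → borrow from next column: (0+2) - 1 = 1, borrow out 1
  col 6: (0 - 1 borrow-in) - 1 → borrow from next column: (-1+2) - 1 = 0, borrow out 1
  col 7: (1 - 1 borrow-in) - 0 → 0 - 0 = 0, borrow out 0
  col 8: (1 - 0 borrow-in) - 1 → 1 - 1 = 0, borrow out 0
Reading bits MSB→LSB: 000101101
Strip leading zeros: 101101
= 101101


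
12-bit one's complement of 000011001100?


Original: 000011001100
Invert all bits:
  bit 0: 0 → 1
  bit 1: 0 → 1
  bit 2: 0 → 1
  bit 3: 0 → 1
  bit 4: 1 → 0
  bit 5: 1 → 0
  bit 6: 0 → 1
  bit 7: 0 → 1
  bit 8: 1 → 0
  bit 9: 1 → 0
  bit 10: 0 → 1
  bit 11: 0 → 1
= 111100110011


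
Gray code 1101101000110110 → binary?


Gray code: 1101101000110110
MSB stays the same: 1
Each subsequent bit = prev_binary XOR current_gray:
  B[1] = 1 XOR 1 = 0
  B[2] = 0 XOR 0 = 0
  B[3] = 0 XOR 1 = 1
  B[4] = 1 XOR 1 = 0
  B[5] = 0 XOR 0 = 0
  B[6] = 0 XOR 1 = 1
  B[7] = 1 XOR 0 = 1
  B[8] = 1 XOR 0 = 1
  B[9] = 1 XOR 0 = 1
  B[10] = 1 XOR 1 = 0
  B[11] = 0 XOR 1 = 1
  B[12] = 1 XOR 0 = 1
  B[13] = 1 XOR 1 = 0
  B[14] = 0 XOR 1 = 1
  B[15] = 1 XOR 0 = 1
= 1001001111011011 (37851 decimal)


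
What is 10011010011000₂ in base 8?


Group into 3-bit groups: 010011010011000
  010 = 2
  011 = 3
  010 = 2
  011 = 3
  000 = 0
= 0o23230


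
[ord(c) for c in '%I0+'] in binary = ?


String: '%I0+'  (4 characters)
Per-character ASCII lookup:
  '%': special character: '%' = 37 → 100101
  'I': uppercase starts at 65: 'I' = 65 + 8 = 73 → 1001001
  '0': digits start at 48: '0' = 48 + 0 = 48 → 110000
  '+': special character: '+' = 43 → 101011
= 100101 1001001 110000 101011


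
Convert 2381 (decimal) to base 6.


Divide by 6 repeatedly:
2381 ÷ 6 = 396 remainder 5
396 ÷ 6 = 66 remainder 0
66 ÷ 6 = 11 remainder 0
11 ÷ 6 = 1 remainder 5
1 ÷ 6 = 0 remainder 1
Reading remainders bottom-up:
= 15005


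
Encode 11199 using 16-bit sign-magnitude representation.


Sign bit: 0 (positive)
Magnitude: 11199 = 010101110111111
= 0010101110111111


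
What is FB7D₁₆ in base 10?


Positional values:
Position 0: D × 16^0 = 13 × 1 = 13
Position 1: 7 × 16^1 = 7 × 16 = 112
Position 2: B × 16^2 = 11 × 256 = 2816
Position 3: F × 16^3 = 15 × 4096 = 61440
Sum = 13 + 112 + 2816 + 61440
= 64381


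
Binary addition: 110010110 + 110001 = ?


Align and add column by column (LSB to MSB, carry propagating):
  0110010110
+ 0000110001
  ----------
  col 0: 0 + 1 + 0 (carry in) = 1 → bit 1, carry out 0
  col 1: 1 + 0 + 0 (carry in) = 1 → bit 1, carry out 0
  col 2: 1 + 0 + 0 (carry in) = 1 → bit 1, carry out 0
  col 3: 0 + 0 + 0 (carry in) = 0 → bit 0, carry out 0
  col 4: 1 + 1 + 0 (carry in) = 2 → bit 0, carry out 1
  col 5: 0 + 1 + 1 (carry in) = 2 → bit 0, carry out 1
  col 6: 0 + 0 + 1 (carry in) = 1 → bit 1, carry out 0
  col 7: 1 + 0 + 0 (carry in) = 1 → bit 1, carry out 0
  col 8: 1 + 0 + 0 (carry in) = 1 → bit 1, carry out 0
  col 9: 0 + 0 + 0 (carry in) = 0 → bit 0, carry out 0
Reading bits MSB→LSB: 0111000111
Strip leading zeros: 111000111
= 111000111


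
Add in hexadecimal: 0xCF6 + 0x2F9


Align and add column by column (LSB to MSB, each column mod 16 with carry):
  0CF6
+ 02F9
  ----
  col 0: 6(6) + 9(9) + 0 (carry in) = 15 → F(15), carry out 0
  col 1: F(15) + F(15) + 0 (carry in) = 30 → E(14), carry out 1
  col 2: C(12) + 2(2) + 1 (carry in) = 15 → F(15), carry out 0
  col 3: 0(0) + 0(0) + 0 (carry in) = 0 → 0(0), carry out 0
Reading digits MSB→LSB: 0FEF
Strip leading zeros: FEF
= 0xFEF


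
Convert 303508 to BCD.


Each digit → 4-bit binary:
  3 → 0011
  0 → 0000
  3 → 0011
  5 → 0101
  0 → 0000
  8 → 1000
= 0011 0000 0011 0101 0000 1000


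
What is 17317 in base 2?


Divide by 2 repeatedly:
17317 ÷ 2 = 8658 remainder 1
8658 ÷ 2 = 4329 remainder 0
4329 ÷ 2 = 2164 remainder 1
2164 ÷ 2 = 1082 remainder 0
1082 ÷ 2 = 541 remainder 0
541 ÷ 2 = 270 remainder 1
270 ÷ 2 = 135 remainder 0
135 ÷ 2 = 67 remainder 1
67 ÷ 2 = 33 remainder 1
33 ÷ 2 = 16 remainder 1
16 ÷ 2 = 8 remainder 0
8 ÷ 2 = 4 remainder 0
4 ÷ 2 = 2 remainder 0
2 ÷ 2 = 1 remainder 0
1 ÷ 2 = 0 remainder 1
Reading remainders bottom-up:
= 100001110100101


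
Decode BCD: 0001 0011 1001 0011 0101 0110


Each 4-bit group → digit:
  0001 → 1
  0011 → 3
  1001 → 9
  0011 → 3
  0101 → 5
  0110 → 6
= 139356


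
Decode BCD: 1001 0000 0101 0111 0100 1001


Each 4-bit group → digit:
  1001 → 9
  0000 → 0
  0101 → 5
  0111 → 7
  0100 → 4
  1001 → 9
= 905749


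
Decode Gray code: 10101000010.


Gray code: 10101000010
MSB stays the same: 1
Each subsequent bit = prev_binary XOR current_gray:
  B[1] = 1 XOR 0 = 1
  B[2] = 1 XOR 1 = 0
  B[3] = 0 XOR 0 = 0
  B[4] = 0 XOR 1 = 1
  B[5] = 1 XOR 0 = 1
  B[6] = 1 XOR 0 = 1
  B[7] = 1 XOR 0 = 1
  B[8] = 1 XOR 0 = 1
  B[9] = 1 XOR 1 = 0
  B[10] = 0 XOR 0 = 0
= 11001111100 (1660 decimal)


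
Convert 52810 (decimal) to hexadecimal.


Divide by 16 repeatedly:
52810 ÷ 16 = 3300 remainder 10 (A)
3300 ÷ 16 = 206 remainder 4 (4)
206 ÷ 16 = 12 remainder 14 (E)
12 ÷ 16 = 0 remainder 12 (C)
Reading remainders bottom-up:
= 0xCE4A


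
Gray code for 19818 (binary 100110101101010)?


Binary: 100110101101010
Gray code: G = B XOR (B >> 1)
B >> 1 = 010011010110101
100110101101010 XOR 010011010110101:
  1 XOR 0 = 1
  0 XOR 1 = 1
  0 XOR 0 = 0
  1 XOR 0 = 1
  1 XOR 1 = 0
  0 XOR 1 = 1
  1 XOR 0 = 1
  0 XOR 1 = 1
  1 XOR 0 = 1
  1 XOR 1 = 0
  0 XOR 1 = 1
  1 XOR 0 = 1
  0 XOR 1 = 1
  1 XOR 0 = 1
  0 XOR 1 = 1
= 110101111011111


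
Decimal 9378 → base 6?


Divide by 6 repeatedly:
9378 ÷ 6 = 1563 remainder 0
1563 ÷ 6 = 260 remainder 3
260 ÷ 6 = 43 remainder 2
43 ÷ 6 = 7 remainder 1
7 ÷ 6 = 1 remainder 1
1 ÷ 6 = 0 remainder 1
Reading remainders bottom-up:
= 111230


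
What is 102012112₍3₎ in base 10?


Positional values (base 3):
  2 × 3^0 = 2 × 1 = 2
  1 × 3^1 = 1 × 3 = 3
  1 × 3^2 = 1 × 9 = 9
  2 × 3^3 = 2 × 27 = 54
  1 × 3^4 = 1 × 81 = 81
  0 × 3^5 = 0 × 243 = 0
  2 × 3^6 = 2 × 729 = 1458
  0 × 3^7 = 0 × 2187 = 0
  1 × 3^8 = 1 × 6561 = 6561
Sum = 2 + 3 + 9 + 54 + 81 + 0 + 1458 + 0 + 6561
= 8168


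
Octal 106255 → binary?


Each octal digit → 3 binary bits:
  1 = 001
  0 = 000
  6 = 110
  2 = 010
  5 = 101
  5 = 101
Concatenate: 001 000 110 010 101 101
= 001000110010101101


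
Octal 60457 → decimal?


Positional values:
Position 0: 7 × 8^0 = 7
Position 1: 5 × 8^1 = 40
Position 2: 4 × 8^2 = 256
Position 3: 0 × 8^3 = 0
Position 4: 6 × 8^4 = 24576
Sum = 7 + 40 + 256 + 0 + 24576
= 24879


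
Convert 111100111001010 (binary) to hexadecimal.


Group into 4-bit nibbles: 0111100111001010
  0111 = 7
  1001 = 9
  1100 = C
  1010 = A
= 0x79CA


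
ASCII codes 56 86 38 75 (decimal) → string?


Codes (decimal): 56 86 38 75
Per-code ASCII lookup:
  56  (range 48-57: digits, 56 - 48 = 8) → '8'
  86  (range 65-90: uppercase, 86 - 65 = 21) → 'V'
  38  (special character) → '&'
  75  (range 65-90: uppercase, 75 - 65 = 10) → 'K'
= '8V&K'


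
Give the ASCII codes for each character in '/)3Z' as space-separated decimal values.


String: '/)3Z'  (4 characters)
Per-character ASCII lookup:
  '/': special character: '/' = 47
  ')': special character: ')' = 41
  '3': digits start at 48: '3' = 48 + 3 = 51
  'Z': uppercase starts at 65: 'Z' = 65 + 25 = 90
= 47 41 51 90


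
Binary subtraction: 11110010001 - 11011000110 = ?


Align and subtract column by column (LSB to MSB, borrowing when needed):
  11110010001
- 11011000110
  -----------
  col 0: (1 - 0 borrow-in) - 0 → 1 - 0 = 1, borrow out 0
  col 1: (0 - 0 borrow-in) - 1 → borrow from next column: (0+2) - 1 = 1, borrow out 1
  col 2: (0 - 1 borrow-in) - 1 → borrow from next column: (-1+2) - 1 = 0, borrow out 1
  col 3: (0 - 1 borrow-in) - 0 → borrow from next column: (-1+2) - 0 = 1, borrow out 1
  col 4: (1 - 1 borrow-in) - 0 → 0 - 0 = 0, borrow out 0
  col 5: (0 - 0 borrow-in) - 0 → 0 - 0 = 0, borrow out 0
  col 6: (0 - 0 borrow-in) - 1 → borrow from next column: (0+2) - 1 = 1, borrow out 1
  col 7: (1 - 1 borrow-in) - 1 → borrow from next column: (0+2) - 1 = 1, borrow out 1
  col 8: (1 - 1 borrow-in) - 0 → 0 - 0 = 0, borrow out 0
  col 9: (1 - 0 borrow-in) - 1 → 1 - 1 = 0, borrow out 0
  col 10: (1 - 0 borrow-in) - 1 → 1 - 1 = 0, borrow out 0
Reading bits MSB→LSB: 00011001011
Strip leading zeros: 11001011
= 11001011


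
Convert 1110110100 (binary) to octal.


Group into 3-bit groups: 001110110100
  001 = 1
  110 = 6
  110 = 6
  100 = 4
= 0o1664


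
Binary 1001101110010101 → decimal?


Positional values:
Bit 0: 1 × 2^0 = 1
Bit 2: 1 × 2^2 = 4
Bit 4: 1 × 2^4 = 16
Bit 7: 1 × 2^7 = 128
Bit 8: 1 × 2^8 = 256
Bit 9: 1 × 2^9 = 512
Bit 11: 1 × 2^11 = 2048
Bit 12: 1 × 2^12 = 4096
Bit 15: 1 × 2^15 = 32768
Sum = 1 + 4 + 16 + 128 + 256 + 512 + 2048 + 4096 + 32768
= 39829


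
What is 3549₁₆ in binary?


Each hex digit → 4 binary bits:
  3 = 0011
  5 = 0101
  4 = 0100
  9 = 1001
Concatenate: 0011 0101 0100 1001
= 0011010101001001


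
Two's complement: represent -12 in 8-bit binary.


Original: 00001100
Step 1 - Invert all bits: 11110011
Step 2 - Add 1: 11110011 + 1
= 11110100 (represents -12)


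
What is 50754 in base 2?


Divide by 2 repeatedly:
50754 ÷ 2 = 25377 remainder 0
25377 ÷ 2 = 12688 remainder 1
12688 ÷ 2 = 6344 remainder 0
6344 ÷ 2 = 3172 remainder 0
3172 ÷ 2 = 1586 remainder 0
1586 ÷ 2 = 793 remainder 0
793 ÷ 2 = 396 remainder 1
396 ÷ 2 = 198 remainder 0
198 ÷ 2 = 99 remainder 0
99 ÷ 2 = 49 remainder 1
49 ÷ 2 = 24 remainder 1
24 ÷ 2 = 12 remainder 0
12 ÷ 2 = 6 remainder 0
6 ÷ 2 = 3 remainder 0
3 ÷ 2 = 1 remainder 1
1 ÷ 2 = 0 remainder 1
Reading remainders bottom-up:
= 1100011001000010


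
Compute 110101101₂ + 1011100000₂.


Align and add column by column (LSB to MSB, carry propagating):
  00110101101
+ 01011100000
  -----------
  col 0: 1 + 0 + 0 (carry in) = 1 → bit 1, carry out 0
  col 1: 0 + 0 + 0 (carry in) = 0 → bit 0, carry out 0
  col 2: 1 + 0 + 0 (carry in) = 1 → bit 1, carry out 0
  col 3: 1 + 0 + 0 (carry in) = 1 → bit 1, carry out 0
  col 4: 0 + 0 + 0 (carry in) = 0 → bit 0, carry out 0
  col 5: 1 + 1 + 0 (carry in) = 2 → bit 0, carry out 1
  col 6: 0 + 1 + 1 (carry in) = 2 → bit 0, carry out 1
  col 7: 1 + 1 + 1 (carry in) = 3 → bit 1, carry out 1
  col 8: 1 + 0 + 1 (carry in) = 2 → bit 0, carry out 1
  col 9: 0 + 1 + 1 (carry in) = 2 → bit 0, carry out 1
  col 10: 0 + 0 + 1 (carry in) = 1 → bit 1, carry out 0
Reading bits MSB→LSB: 10010001101
Strip leading zeros: 10010001101
= 10010001101


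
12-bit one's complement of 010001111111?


Original: 010001111111
Invert all bits:
  bit 0: 0 → 1
  bit 1: 1 → 0
  bit 2: 0 → 1
  bit 3: 0 → 1
  bit 4: 0 → 1
  bit 5: 1 → 0
  bit 6: 1 → 0
  bit 7: 1 → 0
  bit 8: 1 → 0
  bit 9: 1 → 0
  bit 10: 1 → 0
  bit 11: 1 → 0
= 101110000000


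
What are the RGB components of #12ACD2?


Hex: #12ACD2
R = 12₁₆ = 18
G = AC₁₆ = 172
B = D2₁₆ = 210
= RGB(18, 172, 210)


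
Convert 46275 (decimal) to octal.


Divide by 8 repeatedly:
46275 ÷ 8 = 5784 remainder 3
5784 ÷ 8 = 723 remainder 0
723 ÷ 8 = 90 remainder 3
90 ÷ 8 = 11 remainder 2
11 ÷ 8 = 1 remainder 3
1 ÷ 8 = 0 remainder 1
Reading remainders bottom-up:
= 0o132303


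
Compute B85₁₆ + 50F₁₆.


Align and add column by column (LSB to MSB, each column mod 16 with carry):
  0B85
+ 050F
  ----
  col 0: 5(5) + F(15) + 0 (carry in) = 20 → 4(4), carry out 1
  col 1: 8(8) + 0(0) + 1 (carry in) = 9 → 9(9), carry out 0
  col 2: B(11) + 5(5) + 0 (carry in) = 16 → 0(0), carry out 1
  col 3: 0(0) + 0(0) + 1 (carry in) = 1 → 1(1), carry out 0
Reading digits MSB→LSB: 1094
Strip leading zeros: 1094
= 0x1094


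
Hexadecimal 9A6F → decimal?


Positional values:
Position 0: F × 16^0 = 15 × 1 = 15
Position 1: 6 × 16^1 = 6 × 16 = 96
Position 2: A × 16^2 = 10 × 256 = 2560
Position 3: 9 × 16^3 = 9 × 4096 = 36864
Sum = 15 + 96 + 2560 + 36864
= 39535


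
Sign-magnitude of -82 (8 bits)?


Sign bit: 1 (negative)
Magnitude: 82 = 1010010
= 11010010


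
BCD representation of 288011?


Each digit → 4-bit binary:
  2 → 0010
  8 → 1000
  8 → 1000
  0 → 0000
  1 → 0001
  1 → 0001
= 0010 1000 1000 0000 0001 0001


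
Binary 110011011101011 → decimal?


Positional values:
Bit 0: 1 × 2^0 = 1
Bit 1: 1 × 2^1 = 2
Bit 3: 1 × 2^3 = 8
Bit 5: 1 × 2^5 = 32
Bit 6: 1 × 2^6 = 64
Bit 7: 1 × 2^7 = 128
Bit 9: 1 × 2^9 = 512
Bit 10: 1 × 2^10 = 1024
Bit 13: 1 × 2^13 = 8192
Bit 14: 1 × 2^14 = 16384
Sum = 1 + 2 + 8 + 32 + 64 + 128 + 512 + 1024 + 8192 + 16384
= 26347


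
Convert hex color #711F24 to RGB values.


Hex: #711F24
R = 71₁₆ = 113
G = 1F₁₆ = 31
B = 24₁₆ = 36
= RGB(113, 31, 36)


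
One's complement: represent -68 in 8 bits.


Original: 01000100
Invert all bits:
  bit 0: 0 → 1
  bit 1: 1 → 0
  bit 2: 0 → 1
  bit 3: 0 → 1
  bit 4: 0 → 1
  bit 5: 1 → 0
  bit 6: 0 → 1
  bit 7: 0 → 1
= 10111011


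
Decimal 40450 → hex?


Divide by 16 repeatedly:
40450 ÷ 16 = 2528 remainder 2 (2)
2528 ÷ 16 = 158 remainder 0 (0)
158 ÷ 16 = 9 remainder 14 (E)
9 ÷ 16 = 0 remainder 9 (9)
Reading remainders bottom-up:
= 0x9E02


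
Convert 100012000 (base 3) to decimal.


Positional values (base 3):
  0 × 3^0 = 0 × 1 = 0
  0 × 3^1 = 0 × 3 = 0
  0 × 3^2 = 0 × 9 = 0
  2 × 3^3 = 2 × 27 = 54
  1 × 3^4 = 1 × 81 = 81
  0 × 3^5 = 0 × 243 = 0
  0 × 3^6 = 0 × 729 = 0
  0 × 3^7 = 0 × 2187 = 0
  1 × 3^8 = 1 × 6561 = 6561
Sum = 0 + 0 + 0 + 54 + 81 + 0 + 0 + 0 + 6561
= 6696


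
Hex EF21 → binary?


Each hex digit → 4 binary bits:
  E = 1110
  F = 1111
  2 = 0010
  1 = 0001
Concatenate: 1110 1111 0010 0001
= 1110111100100001


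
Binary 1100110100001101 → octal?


Group into 3-bit groups: 001100110100001101
  001 = 1
  100 = 4
  110 = 6
  100 = 4
  001 = 1
  101 = 5
= 0o146415


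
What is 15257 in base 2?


Divide by 2 repeatedly:
15257 ÷ 2 = 7628 remainder 1
7628 ÷ 2 = 3814 remainder 0
3814 ÷ 2 = 1907 remainder 0
1907 ÷ 2 = 953 remainder 1
953 ÷ 2 = 476 remainder 1
476 ÷ 2 = 238 remainder 0
238 ÷ 2 = 119 remainder 0
119 ÷ 2 = 59 remainder 1
59 ÷ 2 = 29 remainder 1
29 ÷ 2 = 14 remainder 1
14 ÷ 2 = 7 remainder 0
7 ÷ 2 = 3 remainder 1
3 ÷ 2 = 1 remainder 1
1 ÷ 2 = 0 remainder 1
Reading remainders bottom-up:
= 11101110011001


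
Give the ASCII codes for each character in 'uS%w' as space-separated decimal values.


String: 'uS%w'  (4 characters)
Per-character ASCII lookup:
  'u': lowercase starts at 97: 'u' = 97 + 20 = 117
  'S': uppercase starts at 65: 'S' = 65 + 18 = 83
  '%': special character: '%' = 37
  'w': lowercase starts at 97: 'w' = 97 + 22 = 119
= 117 83 37 119


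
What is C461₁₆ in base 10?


Positional values:
Position 0: 1 × 16^0 = 1 × 1 = 1
Position 1: 6 × 16^1 = 6 × 16 = 96
Position 2: 4 × 16^2 = 4 × 256 = 1024
Position 3: C × 16^3 = 12 × 4096 = 49152
Sum = 1 + 96 + 1024 + 49152
= 50273


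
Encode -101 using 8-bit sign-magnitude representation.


Sign bit: 1 (negative)
Magnitude: 101 = 1100101
= 11100101


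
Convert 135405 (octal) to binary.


Each octal digit → 3 binary bits:
  1 = 001
  3 = 011
  5 = 101
  4 = 100
  0 = 000
  5 = 101
Concatenate: 001 011 101 100 000 101
= 001011101100000101


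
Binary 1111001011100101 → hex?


Group into 4-bit nibbles: 1111001011100101
  1111 = F
  0010 = 2
  1110 = E
  0101 = 5
= 0xF2E5


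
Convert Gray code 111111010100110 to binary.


Gray code: 111111010100110
MSB stays the same: 1
Each subsequent bit = prev_binary XOR current_gray:
  B[1] = 1 XOR 1 = 0
  B[2] = 0 XOR 1 = 1
  B[3] = 1 XOR 1 = 0
  B[4] = 0 XOR 1 = 1
  B[5] = 1 XOR 1 = 0
  B[6] = 0 XOR 0 = 0
  B[7] = 0 XOR 1 = 1
  B[8] = 1 XOR 0 = 1
  B[9] = 1 XOR 1 = 0
  B[10] = 0 XOR 0 = 0
  B[11] = 0 XOR 0 = 0
  B[12] = 0 XOR 1 = 1
  B[13] = 1 XOR 1 = 0
  B[14] = 0 XOR 0 = 0
= 101010011000100 (21700 decimal)


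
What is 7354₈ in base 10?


Positional values:
Position 0: 4 × 8^0 = 4
Position 1: 5 × 8^1 = 40
Position 2: 3 × 8^2 = 192
Position 3: 7 × 8^3 = 3584
Sum = 4 + 40 + 192 + 3584
= 3820


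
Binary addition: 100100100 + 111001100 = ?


Align and add column by column (LSB to MSB, carry propagating):
  0100100100
+ 0111001100
  ----------
  col 0: 0 + 0 + 0 (carry in) = 0 → bit 0, carry out 0
  col 1: 0 + 0 + 0 (carry in) = 0 → bit 0, carry out 0
  col 2: 1 + 1 + 0 (carry in) = 2 → bit 0, carry out 1
  col 3: 0 + 1 + 1 (carry in) = 2 → bit 0, carry out 1
  col 4: 0 + 0 + 1 (carry in) = 1 → bit 1, carry out 0
  col 5: 1 + 0 + 0 (carry in) = 1 → bit 1, carry out 0
  col 6: 0 + 1 + 0 (carry in) = 1 → bit 1, carry out 0
  col 7: 0 + 1 + 0 (carry in) = 1 → bit 1, carry out 0
  col 8: 1 + 1 + 0 (carry in) = 2 → bit 0, carry out 1
  col 9: 0 + 0 + 1 (carry in) = 1 → bit 1, carry out 0
Reading bits MSB→LSB: 1011110000
Strip leading zeros: 1011110000
= 1011110000


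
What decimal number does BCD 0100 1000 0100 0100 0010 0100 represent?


Each 4-bit group → digit:
  0100 → 4
  1000 → 8
  0100 → 4
  0100 → 4
  0010 → 2
  0100 → 4
= 484424


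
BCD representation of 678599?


Each digit → 4-bit binary:
  6 → 0110
  7 → 0111
  8 → 1000
  5 → 0101
  9 → 1001
  9 → 1001
= 0110 0111 1000 0101 1001 1001


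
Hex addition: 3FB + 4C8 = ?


Align and add column by column (LSB to MSB, each column mod 16 with carry):
  03FB
+ 04C8
  ----
  col 0: B(11) + 8(8) + 0 (carry in) = 19 → 3(3), carry out 1
  col 1: F(15) + C(12) + 1 (carry in) = 28 → C(12), carry out 1
  col 2: 3(3) + 4(4) + 1 (carry in) = 8 → 8(8), carry out 0
  col 3: 0(0) + 0(0) + 0 (carry in) = 0 → 0(0), carry out 0
Reading digits MSB→LSB: 08C3
Strip leading zeros: 8C3
= 0x8C3


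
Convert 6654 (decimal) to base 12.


Divide by 12 repeatedly:
6654 ÷ 12 = 554 remainder 6
554 ÷ 12 = 46 remainder 2
46 ÷ 12 = 3 remainder 10
3 ÷ 12 = 0 remainder 3
Reading remainders bottom-up:
= 3A26


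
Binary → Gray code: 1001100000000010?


Binary: 1001100000000010
Gray code: G = B XOR (B >> 1)
B >> 1 = 0100110000000001
1001100000000010 XOR 0100110000000001:
  1 XOR 0 = 1
  0 XOR 1 = 1
  0 XOR 0 = 0
  1 XOR 0 = 1
  1 XOR 1 = 0
  0 XOR 1 = 1
  0 XOR 0 = 0
  0 XOR 0 = 0
  0 XOR 0 = 0
  0 XOR 0 = 0
  0 XOR 0 = 0
  0 XOR 0 = 0
  0 XOR 0 = 0
  0 XOR 0 = 0
  1 XOR 0 = 1
  0 XOR 1 = 1
= 1101010000000011


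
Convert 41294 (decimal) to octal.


Divide by 8 repeatedly:
41294 ÷ 8 = 5161 remainder 6
5161 ÷ 8 = 645 remainder 1
645 ÷ 8 = 80 remainder 5
80 ÷ 8 = 10 remainder 0
10 ÷ 8 = 1 remainder 2
1 ÷ 8 = 0 remainder 1
Reading remainders bottom-up:
= 0o120516


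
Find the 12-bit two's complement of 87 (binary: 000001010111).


Original: 000001010111
Step 1 - Invert all bits: 111110101000
Step 2 - Add 1: 111110101000 + 1
= 111110101001 (represents -87)


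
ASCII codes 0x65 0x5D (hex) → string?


Codes (hex): 0x65 0x5D
Per-code ASCII lookup:
  0x65 = 101  (range 97-122: lowercase, 101 - 97 = 4) → 'e'
  0x5D = 93  (special character) → ']'
= 'e]'


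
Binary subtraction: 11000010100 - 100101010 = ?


Align and subtract column by column (LSB to MSB, borrowing when needed):
  11000010100
- 00100101010
  -----------
  col 0: (0 - 0 borrow-in) - 0 → 0 - 0 = 0, borrow out 0
  col 1: (0 - 0 borrow-in) - 1 → borrow from next column: (0+2) - 1 = 1, borrow out 1
  col 2: (1 - 1 borrow-in) - 0 → 0 - 0 = 0, borrow out 0
  col 3: (0 - 0 borrow-in) - 1 → borrow from next column: (0+2) - 1 = 1, borrow out 1
  col 4: (1 - 1 borrow-in) - 0 → 0 - 0 = 0, borrow out 0
  col 5: (0 - 0 borrow-in) - 1 → borrow from next column: (0+2) - 1 = 1, borrow out 1
  col 6: (0 - 1 borrow-in) - 0 → borrow from next column: (-1+2) - 0 = 1, borrow out 1
  col 7: (0 - 1 borrow-in) - 0 → borrow from next column: (-1+2) - 0 = 1, borrow out 1
  col 8: (0 - 1 borrow-in) - 1 → borrow from next column: (-1+2) - 1 = 0, borrow out 1
  col 9: (1 - 1 borrow-in) - 0 → 0 - 0 = 0, borrow out 0
  col 10: (1 - 0 borrow-in) - 0 → 1 - 0 = 1, borrow out 0
Reading bits MSB→LSB: 10011101010
Strip leading zeros: 10011101010
= 10011101010


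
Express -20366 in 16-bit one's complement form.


Original: 0100111110001110
Invert all bits:
  bit 0: 0 → 1
  bit 1: 1 → 0
  bit 2: 0 → 1
  bit 3: 0 → 1
  bit 4: 1 → 0
  bit 5: 1 → 0
  bit 6: 1 → 0
  bit 7: 1 → 0
  bit 8: 1 → 0
  bit 9: 0 → 1
  bit 10: 0 → 1
  bit 11: 0 → 1
  bit 12: 1 → 0
  bit 13: 1 → 0
  bit 14: 1 → 0
  bit 15: 0 → 1
= 1011000001110001


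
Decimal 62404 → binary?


Divide by 2 repeatedly:
62404 ÷ 2 = 31202 remainder 0
31202 ÷ 2 = 15601 remainder 0
15601 ÷ 2 = 7800 remainder 1
7800 ÷ 2 = 3900 remainder 0
3900 ÷ 2 = 1950 remainder 0
1950 ÷ 2 = 975 remainder 0
975 ÷ 2 = 487 remainder 1
487 ÷ 2 = 243 remainder 1
243 ÷ 2 = 121 remainder 1
121 ÷ 2 = 60 remainder 1
60 ÷ 2 = 30 remainder 0
30 ÷ 2 = 15 remainder 0
15 ÷ 2 = 7 remainder 1
7 ÷ 2 = 3 remainder 1
3 ÷ 2 = 1 remainder 1
1 ÷ 2 = 0 remainder 1
Reading remainders bottom-up:
= 1111001111000100


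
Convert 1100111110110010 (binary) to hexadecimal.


Group into 4-bit nibbles: 1100111110110010
  1100 = C
  1111 = F
  1011 = B
  0010 = 2
= 0xCFB2


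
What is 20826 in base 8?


Divide by 8 repeatedly:
20826 ÷ 8 = 2603 remainder 2
2603 ÷ 8 = 325 remainder 3
325 ÷ 8 = 40 remainder 5
40 ÷ 8 = 5 remainder 0
5 ÷ 8 = 0 remainder 5
Reading remainders bottom-up:
= 0o50532


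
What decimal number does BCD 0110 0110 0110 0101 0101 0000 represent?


Each 4-bit group → digit:
  0110 → 6
  0110 → 6
  0110 → 6
  0101 → 5
  0101 → 5
  0000 → 0
= 666550


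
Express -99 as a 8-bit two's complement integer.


Original: 01100011
Step 1 - Invert all bits: 10011100
Step 2 - Add 1: 10011100 + 1
= 10011101 (represents -99)


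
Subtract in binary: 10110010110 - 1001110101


Align and subtract column by column (LSB to MSB, borrowing when needed):
  10110010110
- 01001110101
  -----------
  col 0: (0 - 0 borrow-in) - 1 → borrow from next column: (0+2) - 1 = 1, borrow out 1
  col 1: (1 - 1 borrow-in) - 0 → 0 - 0 = 0, borrow out 0
  col 2: (1 - 0 borrow-in) - 1 → 1 - 1 = 0, borrow out 0
  col 3: (0 - 0 borrow-in) - 0 → 0 - 0 = 0, borrow out 0
  col 4: (1 - 0 borrow-in) - 1 → 1 - 1 = 0, borrow out 0
  col 5: (0 - 0 borrow-in) - 1 → borrow from next column: (0+2) - 1 = 1, borrow out 1
  col 6: (0 - 1 borrow-in) - 1 → borrow from next column: (-1+2) - 1 = 0, borrow out 1
  col 7: (1 - 1 borrow-in) - 0 → 0 - 0 = 0, borrow out 0
  col 8: (1 - 0 borrow-in) - 0 → 1 - 0 = 1, borrow out 0
  col 9: (0 - 0 borrow-in) - 1 → borrow from next column: (0+2) - 1 = 1, borrow out 1
  col 10: (1 - 1 borrow-in) - 0 → 0 - 0 = 0, borrow out 0
Reading bits MSB→LSB: 01100100001
Strip leading zeros: 1100100001
= 1100100001


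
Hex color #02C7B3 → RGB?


Hex: #02C7B3
R = 02₁₆ = 2
G = C7₁₆ = 199
B = B3₁₆ = 179
= RGB(2, 199, 179)


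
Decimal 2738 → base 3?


Divide by 3 repeatedly:
2738 ÷ 3 = 912 remainder 2
912 ÷ 3 = 304 remainder 0
304 ÷ 3 = 101 remainder 1
101 ÷ 3 = 33 remainder 2
33 ÷ 3 = 11 remainder 0
11 ÷ 3 = 3 remainder 2
3 ÷ 3 = 1 remainder 0
1 ÷ 3 = 0 remainder 1
Reading remainders bottom-up:
= 10202102


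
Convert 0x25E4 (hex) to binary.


Each hex digit → 4 binary bits:
  2 = 0010
  5 = 0101
  E = 1110
  4 = 0100
Concatenate: 0010 0101 1110 0100
= 0010010111100100


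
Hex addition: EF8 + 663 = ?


Align and add column by column (LSB to MSB, each column mod 16 with carry):
  0EF8
+ 0663
  ----
  col 0: 8(8) + 3(3) + 0 (carry in) = 11 → B(11), carry out 0
  col 1: F(15) + 6(6) + 0 (carry in) = 21 → 5(5), carry out 1
  col 2: E(14) + 6(6) + 1 (carry in) = 21 → 5(5), carry out 1
  col 3: 0(0) + 0(0) + 1 (carry in) = 1 → 1(1), carry out 0
Reading digits MSB→LSB: 155B
Strip leading zeros: 155B
= 0x155B


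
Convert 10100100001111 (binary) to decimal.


Positional values:
Bit 0: 1 × 2^0 = 1
Bit 1: 1 × 2^1 = 2
Bit 2: 1 × 2^2 = 4
Bit 3: 1 × 2^3 = 8
Bit 8: 1 × 2^8 = 256
Bit 11: 1 × 2^11 = 2048
Bit 13: 1 × 2^13 = 8192
Sum = 1 + 2 + 4 + 8 + 256 + 2048 + 8192
= 10511


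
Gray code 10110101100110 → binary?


Gray code: 10110101100110
MSB stays the same: 1
Each subsequent bit = prev_binary XOR current_gray:
  B[1] = 1 XOR 0 = 1
  B[2] = 1 XOR 1 = 0
  B[3] = 0 XOR 1 = 1
  B[4] = 1 XOR 0 = 1
  B[5] = 1 XOR 1 = 0
  B[6] = 0 XOR 0 = 0
  B[7] = 0 XOR 1 = 1
  B[8] = 1 XOR 1 = 0
  B[9] = 0 XOR 0 = 0
  B[10] = 0 XOR 0 = 0
  B[11] = 0 XOR 1 = 1
  B[12] = 1 XOR 1 = 0
  B[13] = 0 XOR 0 = 0
= 11011001000100 (13892 decimal)


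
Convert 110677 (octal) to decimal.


Positional values:
Position 0: 7 × 8^0 = 7
Position 1: 7 × 8^1 = 56
Position 2: 6 × 8^2 = 384
Position 3: 0 × 8^3 = 0
Position 4: 1 × 8^4 = 4096
Position 5: 1 × 8^5 = 32768
Sum = 7 + 56 + 384 + 0 + 4096 + 32768
= 37311


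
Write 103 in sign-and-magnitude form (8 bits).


Sign bit: 0 (positive)
Magnitude: 103 = 1100111
= 01100111


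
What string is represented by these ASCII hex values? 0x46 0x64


Codes (hex): 0x46 0x64
Per-code ASCII lookup:
  0x46 = 70  (range 65-90: uppercase, 70 - 65 = 5) → 'F'
  0x64 = 100  (range 97-122: lowercase, 100 - 97 = 3) → 'd'
= 'Fd'


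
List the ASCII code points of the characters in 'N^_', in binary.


String: 'N^_'  (3 characters)
Per-character ASCII lookup:
  'N': uppercase starts at 65: 'N' = 65 + 13 = 78 → 1001110
  '^': special character: '^' = 94 → 1011110
  '_': special character: '_' = 95 → 1011111
= 1001110 1011110 1011111


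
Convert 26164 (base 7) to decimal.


Positional values (base 7):
  4 × 7^0 = 4 × 1 = 4
  6 × 7^1 = 6 × 7 = 42
  1 × 7^2 = 1 × 49 = 49
  6 × 7^3 = 6 × 343 = 2058
  2 × 7^4 = 2 × 2401 = 4802
Sum = 4 + 42 + 49 + 2058 + 4802
= 6955


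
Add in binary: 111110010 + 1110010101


Align and add column by column (LSB to MSB, carry propagating):
  00111110010
+ 01110010101
  -----------
  col 0: 0 + 1 + 0 (carry in) = 1 → bit 1, carry out 0
  col 1: 1 + 0 + 0 (carry in) = 1 → bit 1, carry out 0
  col 2: 0 + 1 + 0 (carry in) = 1 → bit 1, carry out 0
  col 3: 0 + 0 + 0 (carry in) = 0 → bit 0, carry out 0
  col 4: 1 + 1 + 0 (carry in) = 2 → bit 0, carry out 1
  col 5: 1 + 0 + 1 (carry in) = 2 → bit 0, carry out 1
  col 6: 1 + 0 + 1 (carry in) = 2 → bit 0, carry out 1
  col 7: 1 + 1 + 1 (carry in) = 3 → bit 1, carry out 1
  col 8: 1 + 1 + 1 (carry in) = 3 → bit 1, carry out 1
  col 9: 0 + 1 + 1 (carry in) = 2 → bit 0, carry out 1
  col 10: 0 + 0 + 1 (carry in) = 1 → bit 1, carry out 0
Reading bits MSB→LSB: 10110000111
Strip leading zeros: 10110000111
= 10110000111


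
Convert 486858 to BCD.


Each digit → 4-bit binary:
  4 → 0100
  8 → 1000
  6 → 0110
  8 → 1000
  5 → 0101
  8 → 1000
= 0100 1000 0110 1000 0101 1000


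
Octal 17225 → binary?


Each octal digit → 3 binary bits:
  1 = 001
  7 = 111
  2 = 010
  2 = 010
  5 = 101
Concatenate: 001 111 010 010 101
= 001111010010101


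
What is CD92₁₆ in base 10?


Positional values:
Position 0: 2 × 16^0 = 2 × 1 = 2
Position 1: 9 × 16^1 = 9 × 16 = 144
Position 2: D × 16^2 = 13 × 256 = 3328
Position 3: C × 16^3 = 12 × 4096 = 49152
Sum = 2 + 144 + 3328 + 49152
= 52626


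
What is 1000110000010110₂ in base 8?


Group into 3-bit groups: 001000110000010110
  001 = 1
  000 = 0
  110 = 6
  000 = 0
  010 = 2
  110 = 6
= 0o106026


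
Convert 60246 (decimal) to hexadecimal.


Divide by 16 repeatedly:
60246 ÷ 16 = 3765 remainder 6 (6)
3765 ÷ 16 = 235 remainder 5 (5)
235 ÷ 16 = 14 remainder 11 (B)
14 ÷ 16 = 0 remainder 14 (E)
Reading remainders bottom-up:
= 0xEB56


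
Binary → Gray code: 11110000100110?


Binary: 11110000100110
Gray code: G = B XOR (B >> 1)
B >> 1 = 01111000010011
11110000100110 XOR 01111000010011:
  1 XOR 0 = 1
  1 XOR 1 = 0
  1 XOR 1 = 0
  1 XOR 1 = 0
  0 XOR 1 = 1
  0 XOR 0 = 0
  0 XOR 0 = 0
  0 XOR 0 = 0
  1 XOR 0 = 1
  0 XOR 1 = 1
  0 XOR 0 = 0
  1 XOR 0 = 1
  1 XOR 1 = 0
  0 XOR 1 = 1
= 10001000110101


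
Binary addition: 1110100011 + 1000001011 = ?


Align and add column by column (LSB to MSB, carry propagating):
  01110100011
+ 01000001011
  -----------
  col 0: 1 + 1 + 0 (carry in) = 2 → bit 0, carry out 1
  col 1: 1 + 1 + 1 (carry in) = 3 → bit 1, carry out 1
  col 2: 0 + 0 + 1 (carry in) = 1 → bit 1, carry out 0
  col 3: 0 + 1 + 0 (carry in) = 1 → bit 1, carry out 0
  col 4: 0 + 0 + 0 (carry in) = 0 → bit 0, carry out 0
  col 5: 1 + 0 + 0 (carry in) = 1 → bit 1, carry out 0
  col 6: 0 + 0 + 0 (carry in) = 0 → bit 0, carry out 0
  col 7: 1 + 0 + 0 (carry in) = 1 → bit 1, carry out 0
  col 8: 1 + 0 + 0 (carry in) = 1 → bit 1, carry out 0
  col 9: 1 + 1 + 0 (carry in) = 2 → bit 0, carry out 1
  col 10: 0 + 0 + 1 (carry in) = 1 → bit 1, carry out 0
Reading bits MSB→LSB: 10110101110
Strip leading zeros: 10110101110
= 10110101110


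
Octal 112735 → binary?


Each octal digit → 3 binary bits:
  1 = 001
  1 = 001
  2 = 010
  7 = 111
  3 = 011
  5 = 101
Concatenate: 001 001 010 111 011 101
= 001001010111011101


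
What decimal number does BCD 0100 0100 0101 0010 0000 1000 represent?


Each 4-bit group → digit:
  0100 → 4
  0100 → 4
  0101 → 5
  0010 → 2
  0000 → 0
  1000 → 8
= 445208


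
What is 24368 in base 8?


Divide by 8 repeatedly:
24368 ÷ 8 = 3046 remainder 0
3046 ÷ 8 = 380 remainder 6
380 ÷ 8 = 47 remainder 4
47 ÷ 8 = 5 remainder 7
5 ÷ 8 = 0 remainder 5
Reading remainders bottom-up:
= 0o57460


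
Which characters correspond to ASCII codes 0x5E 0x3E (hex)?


Codes (hex): 0x5E 0x3E
Per-code ASCII lookup:
  0x5E = 94  (special character) → '^'
  0x3E = 62  (special character) → '>'
= '^>'


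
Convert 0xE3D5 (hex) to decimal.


Positional values:
Position 0: 5 × 16^0 = 5 × 1 = 5
Position 1: D × 16^1 = 13 × 16 = 208
Position 2: 3 × 16^2 = 3 × 256 = 768
Position 3: E × 16^3 = 14 × 4096 = 57344
Sum = 5 + 208 + 768 + 57344
= 58325


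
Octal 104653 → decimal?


Positional values:
Position 0: 3 × 8^0 = 3
Position 1: 5 × 8^1 = 40
Position 2: 6 × 8^2 = 384
Position 3: 4 × 8^3 = 2048
Position 4: 0 × 8^4 = 0
Position 5: 1 × 8^5 = 32768
Sum = 3 + 40 + 384 + 2048 + 0 + 32768
= 35243


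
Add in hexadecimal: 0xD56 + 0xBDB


Align and add column by column (LSB to MSB, each column mod 16 with carry):
  0D56
+ 0BDB
  ----
  col 0: 6(6) + B(11) + 0 (carry in) = 17 → 1(1), carry out 1
  col 1: 5(5) + D(13) + 1 (carry in) = 19 → 3(3), carry out 1
  col 2: D(13) + B(11) + 1 (carry in) = 25 → 9(9), carry out 1
  col 3: 0(0) + 0(0) + 1 (carry in) = 1 → 1(1), carry out 0
Reading digits MSB→LSB: 1931
Strip leading zeros: 1931
= 0x1931


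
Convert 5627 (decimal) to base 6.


Divide by 6 repeatedly:
5627 ÷ 6 = 937 remainder 5
937 ÷ 6 = 156 remainder 1
156 ÷ 6 = 26 remainder 0
26 ÷ 6 = 4 remainder 2
4 ÷ 6 = 0 remainder 4
Reading remainders bottom-up:
= 42015
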